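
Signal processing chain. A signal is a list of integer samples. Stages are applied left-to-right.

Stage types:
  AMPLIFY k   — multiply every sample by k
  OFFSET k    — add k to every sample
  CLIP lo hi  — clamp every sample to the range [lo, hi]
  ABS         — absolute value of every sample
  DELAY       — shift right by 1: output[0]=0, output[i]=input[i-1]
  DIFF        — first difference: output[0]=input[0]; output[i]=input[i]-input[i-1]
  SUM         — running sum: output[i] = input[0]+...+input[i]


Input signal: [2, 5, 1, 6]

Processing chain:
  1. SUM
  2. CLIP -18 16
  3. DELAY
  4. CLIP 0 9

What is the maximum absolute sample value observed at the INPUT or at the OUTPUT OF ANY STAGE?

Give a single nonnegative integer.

Input: [2, 5, 1, 6] (max |s|=6)
Stage 1 (SUM): sum[0..0]=2, sum[0..1]=7, sum[0..2]=8, sum[0..3]=14 -> [2, 7, 8, 14] (max |s|=14)
Stage 2 (CLIP -18 16): clip(2,-18,16)=2, clip(7,-18,16)=7, clip(8,-18,16)=8, clip(14,-18,16)=14 -> [2, 7, 8, 14] (max |s|=14)
Stage 3 (DELAY): [0, 2, 7, 8] = [0, 2, 7, 8] -> [0, 2, 7, 8] (max |s|=8)
Stage 4 (CLIP 0 9): clip(0,0,9)=0, clip(2,0,9)=2, clip(7,0,9)=7, clip(8,0,9)=8 -> [0, 2, 7, 8] (max |s|=8)
Overall max amplitude: 14

Answer: 14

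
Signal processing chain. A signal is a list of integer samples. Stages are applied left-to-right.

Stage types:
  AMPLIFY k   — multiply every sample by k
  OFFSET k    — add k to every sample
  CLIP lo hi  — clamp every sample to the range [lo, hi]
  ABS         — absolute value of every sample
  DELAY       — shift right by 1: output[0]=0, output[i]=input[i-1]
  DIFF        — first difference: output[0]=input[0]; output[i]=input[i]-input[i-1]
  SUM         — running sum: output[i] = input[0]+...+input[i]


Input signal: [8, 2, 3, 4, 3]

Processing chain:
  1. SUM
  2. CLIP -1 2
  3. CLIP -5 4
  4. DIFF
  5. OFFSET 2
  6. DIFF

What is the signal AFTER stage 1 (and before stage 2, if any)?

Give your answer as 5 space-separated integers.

Input: [8, 2, 3, 4, 3]
Stage 1 (SUM): sum[0..0]=8, sum[0..1]=10, sum[0..2]=13, sum[0..3]=17, sum[0..4]=20 -> [8, 10, 13, 17, 20]

Answer: 8 10 13 17 20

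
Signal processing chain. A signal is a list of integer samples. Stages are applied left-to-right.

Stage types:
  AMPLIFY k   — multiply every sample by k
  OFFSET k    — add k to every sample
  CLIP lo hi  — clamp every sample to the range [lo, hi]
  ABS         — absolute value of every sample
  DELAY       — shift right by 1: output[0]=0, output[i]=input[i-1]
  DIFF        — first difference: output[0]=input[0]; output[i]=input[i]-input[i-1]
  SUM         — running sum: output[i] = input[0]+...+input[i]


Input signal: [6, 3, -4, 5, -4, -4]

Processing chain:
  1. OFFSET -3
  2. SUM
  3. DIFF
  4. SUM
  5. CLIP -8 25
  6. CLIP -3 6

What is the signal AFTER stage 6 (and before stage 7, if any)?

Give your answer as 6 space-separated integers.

Input: [6, 3, -4, 5, -4, -4]
Stage 1 (OFFSET -3): 6+-3=3, 3+-3=0, -4+-3=-7, 5+-3=2, -4+-3=-7, -4+-3=-7 -> [3, 0, -7, 2, -7, -7]
Stage 2 (SUM): sum[0..0]=3, sum[0..1]=3, sum[0..2]=-4, sum[0..3]=-2, sum[0..4]=-9, sum[0..5]=-16 -> [3, 3, -4, -2, -9, -16]
Stage 3 (DIFF): s[0]=3, 3-3=0, -4-3=-7, -2--4=2, -9--2=-7, -16--9=-7 -> [3, 0, -7, 2, -7, -7]
Stage 4 (SUM): sum[0..0]=3, sum[0..1]=3, sum[0..2]=-4, sum[0..3]=-2, sum[0..4]=-9, sum[0..5]=-16 -> [3, 3, -4, -2, -9, -16]
Stage 5 (CLIP -8 25): clip(3,-8,25)=3, clip(3,-8,25)=3, clip(-4,-8,25)=-4, clip(-2,-8,25)=-2, clip(-9,-8,25)=-8, clip(-16,-8,25)=-8 -> [3, 3, -4, -2, -8, -8]
Stage 6 (CLIP -3 6): clip(3,-3,6)=3, clip(3,-3,6)=3, clip(-4,-3,6)=-3, clip(-2,-3,6)=-2, clip(-8,-3,6)=-3, clip(-8,-3,6)=-3 -> [3, 3, -3, -2, -3, -3]

Answer: 3 3 -3 -2 -3 -3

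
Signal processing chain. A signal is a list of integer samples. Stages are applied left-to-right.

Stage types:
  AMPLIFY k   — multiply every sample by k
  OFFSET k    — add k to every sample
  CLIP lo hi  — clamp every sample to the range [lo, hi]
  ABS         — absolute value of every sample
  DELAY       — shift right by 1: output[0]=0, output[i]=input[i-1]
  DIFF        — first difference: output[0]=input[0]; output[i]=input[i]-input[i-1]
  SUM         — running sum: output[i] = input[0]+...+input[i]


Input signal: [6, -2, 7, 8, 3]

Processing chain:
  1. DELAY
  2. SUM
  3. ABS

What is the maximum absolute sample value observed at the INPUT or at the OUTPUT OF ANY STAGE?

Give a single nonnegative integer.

Answer: 19

Derivation:
Input: [6, -2, 7, 8, 3] (max |s|=8)
Stage 1 (DELAY): [0, 6, -2, 7, 8] = [0, 6, -2, 7, 8] -> [0, 6, -2, 7, 8] (max |s|=8)
Stage 2 (SUM): sum[0..0]=0, sum[0..1]=6, sum[0..2]=4, sum[0..3]=11, sum[0..4]=19 -> [0, 6, 4, 11, 19] (max |s|=19)
Stage 3 (ABS): |0|=0, |6|=6, |4|=4, |11|=11, |19|=19 -> [0, 6, 4, 11, 19] (max |s|=19)
Overall max amplitude: 19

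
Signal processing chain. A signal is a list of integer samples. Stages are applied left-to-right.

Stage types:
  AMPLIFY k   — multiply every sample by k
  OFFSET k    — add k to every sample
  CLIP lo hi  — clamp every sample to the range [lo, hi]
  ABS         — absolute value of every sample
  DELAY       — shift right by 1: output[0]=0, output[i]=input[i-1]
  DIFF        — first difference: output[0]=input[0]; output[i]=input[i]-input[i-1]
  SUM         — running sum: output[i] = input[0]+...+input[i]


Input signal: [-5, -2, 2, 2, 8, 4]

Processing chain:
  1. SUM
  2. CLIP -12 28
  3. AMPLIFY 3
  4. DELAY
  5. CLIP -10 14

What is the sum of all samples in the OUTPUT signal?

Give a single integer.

Input: [-5, -2, 2, 2, 8, 4]
Stage 1 (SUM): sum[0..0]=-5, sum[0..1]=-7, sum[0..2]=-5, sum[0..3]=-3, sum[0..4]=5, sum[0..5]=9 -> [-5, -7, -5, -3, 5, 9]
Stage 2 (CLIP -12 28): clip(-5,-12,28)=-5, clip(-7,-12,28)=-7, clip(-5,-12,28)=-5, clip(-3,-12,28)=-3, clip(5,-12,28)=5, clip(9,-12,28)=9 -> [-5, -7, -5, -3, 5, 9]
Stage 3 (AMPLIFY 3): -5*3=-15, -7*3=-21, -5*3=-15, -3*3=-9, 5*3=15, 9*3=27 -> [-15, -21, -15, -9, 15, 27]
Stage 4 (DELAY): [0, -15, -21, -15, -9, 15] = [0, -15, -21, -15, -9, 15] -> [0, -15, -21, -15, -9, 15]
Stage 5 (CLIP -10 14): clip(0,-10,14)=0, clip(-15,-10,14)=-10, clip(-21,-10,14)=-10, clip(-15,-10,14)=-10, clip(-9,-10,14)=-9, clip(15,-10,14)=14 -> [0, -10, -10, -10, -9, 14]
Output sum: -25

Answer: -25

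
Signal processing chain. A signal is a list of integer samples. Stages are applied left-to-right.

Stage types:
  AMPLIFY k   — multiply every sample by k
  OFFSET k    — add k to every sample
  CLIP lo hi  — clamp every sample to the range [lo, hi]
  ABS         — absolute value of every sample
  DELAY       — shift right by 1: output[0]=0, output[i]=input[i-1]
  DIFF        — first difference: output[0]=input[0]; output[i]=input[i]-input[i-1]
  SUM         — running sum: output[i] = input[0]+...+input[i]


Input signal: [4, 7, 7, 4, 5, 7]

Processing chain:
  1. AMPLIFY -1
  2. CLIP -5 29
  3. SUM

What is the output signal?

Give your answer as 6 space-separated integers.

Input: [4, 7, 7, 4, 5, 7]
Stage 1 (AMPLIFY -1): 4*-1=-4, 7*-1=-7, 7*-1=-7, 4*-1=-4, 5*-1=-5, 7*-1=-7 -> [-4, -7, -7, -4, -5, -7]
Stage 2 (CLIP -5 29): clip(-4,-5,29)=-4, clip(-7,-5,29)=-5, clip(-7,-5,29)=-5, clip(-4,-5,29)=-4, clip(-5,-5,29)=-5, clip(-7,-5,29)=-5 -> [-4, -5, -5, -4, -5, -5]
Stage 3 (SUM): sum[0..0]=-4, sum[0..1]=-9, sum[0..2]=-14, sum[0..3]=-18, sum[0..4]=-23, sum[0..5]=-28 -> [-4, -9, -14, -18, -23, -28]

Answer: -4 -9 -14 -18 -23 -28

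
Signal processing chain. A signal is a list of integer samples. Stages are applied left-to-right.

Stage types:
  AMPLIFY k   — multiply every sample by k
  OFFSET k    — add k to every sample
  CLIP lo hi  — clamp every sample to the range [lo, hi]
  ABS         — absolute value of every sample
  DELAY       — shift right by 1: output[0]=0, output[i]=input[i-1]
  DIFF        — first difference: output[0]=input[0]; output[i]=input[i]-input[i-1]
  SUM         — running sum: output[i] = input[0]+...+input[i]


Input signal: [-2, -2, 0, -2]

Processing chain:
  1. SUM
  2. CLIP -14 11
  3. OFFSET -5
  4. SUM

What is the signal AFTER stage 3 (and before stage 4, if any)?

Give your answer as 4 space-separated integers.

Answer: -7 -9 -9 -11

Derivation:
Input: [-2, -2, 0, -2]
Stage 1 (SUM): sum[0..0]=-2, sum[0..1]=-4, sum[0..2]=-4, sum[0..3]=-6 -> [-2, -4, -4, -6]
Stage 2 (CLIP -14 11): clip(-2,-14,11)=-2, clip(-4,-14,11)=-4, clip(-4,-14,11)=-4, clip(-6,-14,11)=-6 -> [-2, -4, -4, -6]
Stage 3 (OFFSET -5): -2+-5=-7, -4+-5=-9, -4+-5=-9, -6+-5=-11 -> [-7, -9, -9, -11]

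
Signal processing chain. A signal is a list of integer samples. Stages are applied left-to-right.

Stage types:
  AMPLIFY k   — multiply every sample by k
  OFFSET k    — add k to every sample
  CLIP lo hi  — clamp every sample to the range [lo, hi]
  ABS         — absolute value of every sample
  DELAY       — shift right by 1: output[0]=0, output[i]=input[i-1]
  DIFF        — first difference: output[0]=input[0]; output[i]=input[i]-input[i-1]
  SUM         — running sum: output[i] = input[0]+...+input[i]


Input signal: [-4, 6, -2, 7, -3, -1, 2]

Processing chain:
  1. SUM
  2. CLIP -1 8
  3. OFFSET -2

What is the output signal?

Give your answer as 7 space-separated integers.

Input: [-4, 6, -2, 7, -3, -1, 2]
Stage 1 (SUM): sum[0..0]=-4, sum[0..1]=2, sum[0..2]=0, sum[0..3]=7, sum[0..4]=4, sum[0..5]=3, sum[0..6]=5 -> [-4, 2, 0, 7, 4, 3, 5]
Stage 2 (CLIP -1 8): clip(-4,-1,8)=-1, clip(2,-1,8)=2, clip(0,-1,8)=0, clip(7,-1,8)=7, clip(4,-1,8)=4, clip(3,-1,8)=3, clip(5,-1,8)=5 -> [-1, 2, 0, 7, 4, 3, 5]
Stage 3 (OFFSET -2): -1+-2=-3, 2+-2=0, 0+-2=-2, 7+-2=5, 4+-2=2, 3+-2=1, 5+-2=3 -> [-3, 0, -2, 5, 2, 1, 3]

Answer: -3 0 -2 5 2 1 3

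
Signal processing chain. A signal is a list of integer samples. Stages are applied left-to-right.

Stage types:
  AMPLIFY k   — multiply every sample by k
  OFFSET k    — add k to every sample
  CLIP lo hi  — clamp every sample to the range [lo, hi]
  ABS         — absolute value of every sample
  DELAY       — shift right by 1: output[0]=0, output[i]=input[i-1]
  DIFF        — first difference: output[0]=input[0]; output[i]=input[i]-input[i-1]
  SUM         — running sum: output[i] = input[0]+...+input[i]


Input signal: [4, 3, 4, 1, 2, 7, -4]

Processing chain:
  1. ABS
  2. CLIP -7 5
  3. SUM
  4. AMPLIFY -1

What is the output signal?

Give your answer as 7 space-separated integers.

Input: [4, 3, 4, 1, 2, 7, -4]
Stage 1 (ABS): |4|=4, |3|=3, |4|=4, |1|=1, |2|=2, |7|=7, |-4|=4 -> [4, 3, 4, 1, 2, 7, 4]
Stage 2 (CLIP -7 5): clip(4,-7,5)=4, clip(3,-7,5)=3, clip(4,-7,5)=4, clip(1,-7,5)=1, clip(2,-7,5)=2, clip(7,-7,5)=5, clip(4,-7,5)=4 -> [4, 3, 4, 1, 2, 5, 4]
Stage 3 (SUM): sum[0..0]=4, sum[0..1]=7, sum[0..2]=11, sum[0..3]=12, sum[0..4]=14, sum[0..5]=19, sum[0..6]=23 -> [4, 7, 11, 12, 14, 19, 23]
Stage 4 (AMPLIFY -1): 4*-1=-4, 7*-1=-7, 11*-1=-11, 12*-1=-12, 14*-1=-14, 19*-1=-19, 23*-1=-23 -> [-4, -7, -11, -12, -14, -19, -23]

Answer: -4 -7 -11 -12 -14 -19 -23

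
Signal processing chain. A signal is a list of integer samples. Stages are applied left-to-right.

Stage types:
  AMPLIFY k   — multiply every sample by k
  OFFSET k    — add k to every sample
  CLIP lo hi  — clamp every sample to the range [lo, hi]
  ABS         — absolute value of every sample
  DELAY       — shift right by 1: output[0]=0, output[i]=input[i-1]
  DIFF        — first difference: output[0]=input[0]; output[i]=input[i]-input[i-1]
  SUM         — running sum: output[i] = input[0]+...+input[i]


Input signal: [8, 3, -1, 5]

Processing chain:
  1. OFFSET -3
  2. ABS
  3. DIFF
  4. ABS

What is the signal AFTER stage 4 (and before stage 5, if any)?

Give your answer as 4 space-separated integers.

Input: [8, 3, -1, 5]
Stage 1 (OFFSET -3): 8+-3=5, 3+-3=0, -1+-3=-4, 5+-3=2 -> [5, 0, -4, 2]
Stage 2 (ABS): |5|=5, |0|=0, |-4|=4, |2|=2 -> [5, 0, 4, 2]
Stage 3 (DIFF): s[0]=5, 0-5=-5, 4-0=4, 2-4=-2 -> [5, -5, 4, -2]
Stage 4 (ABS): |5|=5, |-5|=5, |4|=4, |-2|=2 -> [5, 5, 4, 2]

Answer: 5 5 4 2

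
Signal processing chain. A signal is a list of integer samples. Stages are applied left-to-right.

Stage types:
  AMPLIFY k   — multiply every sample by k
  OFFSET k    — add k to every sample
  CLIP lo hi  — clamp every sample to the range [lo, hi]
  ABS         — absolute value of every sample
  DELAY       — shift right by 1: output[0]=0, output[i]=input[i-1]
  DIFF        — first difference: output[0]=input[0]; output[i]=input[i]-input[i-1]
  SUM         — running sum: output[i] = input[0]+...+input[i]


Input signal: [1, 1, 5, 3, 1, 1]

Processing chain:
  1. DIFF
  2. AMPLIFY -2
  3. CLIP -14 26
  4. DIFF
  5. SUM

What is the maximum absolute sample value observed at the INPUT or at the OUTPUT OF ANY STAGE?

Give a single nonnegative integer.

Input: [1, 1, 5, 3, 1, 1] (max |s|=5)
Stage 1 (DIFF): s[0]=1, 1-1=0, 5-1=4, 3-5=-2, 1-3=-2, 1-1=0 -> [1, 0, 4, -2, -2, 0] (max |s|=4)
Stage 2 (AMPLIFY -2): 1*-2=-2, 0*-2=0, 4*-2=-8, -2*-2=4, -2*-2=4, 0*-2=0 -> [-2, 0, -8, 4, 4, 0] (max |s|=8)
Stage 3 (CLIP -14 26): clip(-2,-14,26)=-2, clip(0,-14,26)=0, clip(-8,-14,26)=-8, clip(4,-14,26)=4, clip(4,-14,26)=4, clip(0,-14,26)=0 -> [-2, 0, -8, 4, 4, 0] (max |s|=8)
Stage 4 (DIFF): s[0]=-2, 0--2=2, -8-0=-8, 4--8=12, 4-4=0, 0-4=-4 -> [-2, 2, -8, 12, 0, -4] (max |s|=12)
Stage 5 (SUM): sum[0..0]=-2, sum[0..1]=0, sum[0..2]=-8, sum[0..3]=4, sum[0..4]=4, sum[0..5]=0 -> [-2, 0, -8, 4, 4, 0] (max |s|=8)
Overall max amplitude: 12

Answer: 12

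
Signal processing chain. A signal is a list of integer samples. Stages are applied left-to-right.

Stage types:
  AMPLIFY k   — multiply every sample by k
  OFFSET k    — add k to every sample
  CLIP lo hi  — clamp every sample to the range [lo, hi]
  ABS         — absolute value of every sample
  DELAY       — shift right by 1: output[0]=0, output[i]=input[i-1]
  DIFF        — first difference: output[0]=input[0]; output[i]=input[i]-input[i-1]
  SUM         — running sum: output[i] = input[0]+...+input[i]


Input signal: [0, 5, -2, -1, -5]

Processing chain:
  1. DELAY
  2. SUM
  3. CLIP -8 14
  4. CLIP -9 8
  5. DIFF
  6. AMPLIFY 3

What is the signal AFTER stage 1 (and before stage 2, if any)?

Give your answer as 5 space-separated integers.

Input: [0, 5, -2, -1, -5]
Stage 1 (DELAY): [0, 0, 5, -2, -1] = [0, 0, 5, -2, -1] -> [0, 0, 5, -2, -1]

Answer: 0 0 5 -2 -1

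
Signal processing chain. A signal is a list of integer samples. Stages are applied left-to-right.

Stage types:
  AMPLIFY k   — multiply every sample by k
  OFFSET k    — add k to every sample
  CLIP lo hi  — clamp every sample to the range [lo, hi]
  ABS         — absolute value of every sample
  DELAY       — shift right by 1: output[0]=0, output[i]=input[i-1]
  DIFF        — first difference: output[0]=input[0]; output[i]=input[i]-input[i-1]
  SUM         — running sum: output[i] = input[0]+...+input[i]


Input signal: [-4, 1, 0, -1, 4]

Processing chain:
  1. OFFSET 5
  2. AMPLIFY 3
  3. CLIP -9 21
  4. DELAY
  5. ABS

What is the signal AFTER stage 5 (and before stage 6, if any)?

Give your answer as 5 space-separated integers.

Input: [-4, 1, 0, -1, 4]
Stage 1 (OFFSET 5): -4+5=1, 1+5=6, 0+5=5, -1+5=4, 4+5=9 -> [1, 6, 5, 4, 9]
Stage 2 (AMPLIFY 3): 1*3=3, 6*3=18, 5*3=15, 4*3=12, 9*3=27 -> [3, 18, 15, 12, 27]
Stage 3 (CLIP -9 21): clip(3,-9,21)=3, clip(18,-9,21)=18, clip(15,-9,21)=15, clip(12,-9,21)=12, clip(27,-9,21)=21 -> [3, 18, 15, 12, 21]
Stage 4 (DELAY): [0, 3, 18, 15, 12] = [0, 3, 18, 15, 12] -> [0, 3, 18, 15, 12]
Stage 5 (ABS): |0|=0, |3|=3, |18|=18, |15|=15, |12|=12 -> [0, 3, 18, 15, 12]

Answer: 0 3 18 15 12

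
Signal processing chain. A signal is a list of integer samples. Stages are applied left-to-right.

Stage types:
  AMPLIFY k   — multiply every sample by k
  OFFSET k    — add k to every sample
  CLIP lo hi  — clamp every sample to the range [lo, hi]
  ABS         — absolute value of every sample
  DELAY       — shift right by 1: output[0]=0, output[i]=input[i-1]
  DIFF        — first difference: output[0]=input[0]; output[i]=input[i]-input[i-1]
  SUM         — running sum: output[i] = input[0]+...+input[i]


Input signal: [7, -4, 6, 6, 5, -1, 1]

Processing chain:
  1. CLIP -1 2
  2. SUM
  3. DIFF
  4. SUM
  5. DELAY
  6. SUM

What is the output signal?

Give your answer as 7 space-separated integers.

Answer: 0 2 3 6 11 18 24

Derivation:
Input: [7, -4, 6, 6, 5, -1, 1]
Stage 1 (CLIP -1 2): clip(7,-1,2)=2, clip(-4,-1,2)=-1, clip(6,-1,2)=2, clip(6,-1,2)=2, clip(5,-1,2)=2, clip(-1,-1,2)=-1, clip(1,-1,2)=1 -> [2, -1, 2, 2, 2, -1, 1]
Stage 2 (SUM): sum[0..0]=2, sum[0..1]=1, sum[0..2]=3, sum[0..3]=5, sum[0..4]=7, sum[0..5]=6, sum[0..6]=7 -> [2, 1, 3, 5, 7, 6, 7]
Stage 3 (DIFF): s[0]=2, 1-2=-1, 3-1=2, 5-3=2, 7-5=2, 6-7=-1, 7-6=1 -> [2, -1, 2, 2, 2, -1, 1]
Stage 4 (SUM): sum[0..0]=2, sum[0..1]=1, sum[0..2]=3, sum[0..3]=5, sum[0..4]=7, sum[0..5]=6, sum[0..6]=7 -> [2, 1, 3, 5, 7, 6, 7]
Stage 5 (DELAY): [0, 2, 1, 3, 5, 7, 6] = [0, 2, 1, 3, 5, 7, 6] -> [0, 2, 1, 3, 5, 7, 6]
Stage 6 (SUM): sum[0..0]=0, sum[0..1]=2, sum[0..2]=3, sum[0..3]=6, sum[0..4]=11, sum[0..5]=18, sum[0..6]=24 -> [0, 2, 3, 6, 11, 18, 24]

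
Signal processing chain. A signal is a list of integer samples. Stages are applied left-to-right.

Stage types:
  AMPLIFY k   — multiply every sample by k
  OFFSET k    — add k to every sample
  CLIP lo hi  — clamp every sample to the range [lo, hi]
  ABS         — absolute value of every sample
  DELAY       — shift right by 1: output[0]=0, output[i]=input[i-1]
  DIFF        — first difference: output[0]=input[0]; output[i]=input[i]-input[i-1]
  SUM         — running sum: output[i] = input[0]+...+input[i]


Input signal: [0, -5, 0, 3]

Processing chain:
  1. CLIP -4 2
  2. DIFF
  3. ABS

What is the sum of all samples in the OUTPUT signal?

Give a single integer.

Answer: 10

Derivation:
Input: [0, -5, 0, 3]
Stage 1 (CLIP -4 2): clip(0,-4,2)=0, clip(-5,-4,2)=-4, clip(0,-4,2)=0, clip(3,-4,2)=2 -> [0, -4, 0, 2]
Stage 2 (DIFF): s[0]=0, -4-0=-4, 0--4=4, 2-0=2 -> [0, -4, 4, 2]
Stage 3 (ABS): |0|=0, |-4|=4, |4|=4, |2|=2 -> [0, 4, 4, 2]
Output sum: 10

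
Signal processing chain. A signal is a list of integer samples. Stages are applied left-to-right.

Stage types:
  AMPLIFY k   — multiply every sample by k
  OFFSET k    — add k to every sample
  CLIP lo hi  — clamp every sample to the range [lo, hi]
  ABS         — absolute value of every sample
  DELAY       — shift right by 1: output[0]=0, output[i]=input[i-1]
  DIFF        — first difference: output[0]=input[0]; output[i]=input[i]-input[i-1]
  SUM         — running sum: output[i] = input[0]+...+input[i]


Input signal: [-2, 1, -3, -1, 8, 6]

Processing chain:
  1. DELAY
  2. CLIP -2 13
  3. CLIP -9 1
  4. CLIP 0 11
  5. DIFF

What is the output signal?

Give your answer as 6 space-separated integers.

Input: [-2, 1, -3, -1, 8, 6]
Stage 1 (DELAY): [0, -2, 1, -3, -1, 8] = [0, -2, 1, -3, -1, 8] -> [0, -2, 1, -3, -1, 8]
Stage 2 (CLIP -2 13): clip(0,-2,13)=0, clip(-2,-2,13)=-2, clip(1,-2,13)=1, clip(-3,-2,13)=-2, clip(-1,-2,13)=-1, clip(8,-2,13)=8 -> [0, -2, 1, -2, -1, 8]
Stage 3 (CLIP -9 1): clip(0,-9,1)=0, clip(-2,-9,1)=-2, clip(1,-9,1)=1, clip(-2,-9,1)=-2, clip(-1,-9,1)=-1, clip(8,-9,1)=1 -> [0, -2, 1, -2, -1, 1]
Stage 4 (CLIP 0 11): clip(0,0,11)=0, clip(-2,0,11)=0, clip(1,0,11)=1, clip(-2,0,11)=0, clip(-1,0,11)=0, clip(1,0,11)=1 -> [0, 0, 1, 0, 0, 1]
Stage 5 (DIFF): s[0]=0, 0-0=0, 1-0=1, 0-1=-1, 0-0=0, 1-0=1 -> [0, 0, 1, -1, 0, 1]

Answer: 0 0 1 -1 0 1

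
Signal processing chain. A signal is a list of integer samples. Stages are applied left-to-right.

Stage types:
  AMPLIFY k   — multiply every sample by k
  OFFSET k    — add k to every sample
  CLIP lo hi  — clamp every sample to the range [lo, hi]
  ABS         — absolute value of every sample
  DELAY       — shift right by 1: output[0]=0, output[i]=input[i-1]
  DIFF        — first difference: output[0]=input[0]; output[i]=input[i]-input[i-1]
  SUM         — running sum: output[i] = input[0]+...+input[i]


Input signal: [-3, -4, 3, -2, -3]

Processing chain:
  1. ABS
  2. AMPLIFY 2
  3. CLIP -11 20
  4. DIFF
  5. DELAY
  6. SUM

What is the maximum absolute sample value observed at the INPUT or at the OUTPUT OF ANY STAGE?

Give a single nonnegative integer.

Input: [-3, -4, 3, -2, -3] (max |s|=4)
Stage 1 (ABS): |-3|=3, |-4|=4, |3|=3, |-2|=2, |-3|=3 -> [3, 4, 3, 2, 3] (max |s|=4)
Stage 2 (AMPLIFY 2): 3*2=6, 4*2=8, 3*2=6, 2*2=4, 3*2=6 -> [6, 8, 6, 4, 6] (max |s|=8)
Stage 3 (CLIP -11 20): clip(6,-11,20)=6, clip(8,-11,20)=8, clip(6,-11,20)=6, clip(4,-11,20)=4, clip(6,-11,20)=6 -> [6, 8, 6, 4, 6] (max |s|=8)
Stage 4 (DIFF): s[0]=6, 8-6=2, 6-8=-2, 4-6=-2, 6-4=2 -> [6, 2, -2, -2, 2] (max |s|=6)
Stage 5 (DELAY): [0, 6, 2, -2, -2] = [0, 6, 2, -2, -2] -> [0, 6, 2, -2, -2] (max |s|=6)
Stage 6 (SUM): sum[0..0]=0, sum[0..1]=6, sum[0..2]=8, sum[0..3]=6, sum[0..4]=4 -> [0, 6, 8, 6, 4] (max |s|=8)
Overall max amplitude: 8

Answer: 8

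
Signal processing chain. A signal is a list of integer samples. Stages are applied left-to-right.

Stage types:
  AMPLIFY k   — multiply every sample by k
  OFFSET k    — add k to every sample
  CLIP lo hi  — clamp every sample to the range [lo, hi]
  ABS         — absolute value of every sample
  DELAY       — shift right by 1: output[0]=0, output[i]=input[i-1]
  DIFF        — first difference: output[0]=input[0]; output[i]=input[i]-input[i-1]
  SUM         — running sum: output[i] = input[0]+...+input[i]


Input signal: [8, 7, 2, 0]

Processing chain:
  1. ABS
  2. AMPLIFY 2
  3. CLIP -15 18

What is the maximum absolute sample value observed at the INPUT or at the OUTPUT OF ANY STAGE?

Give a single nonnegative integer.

Input: [8, 7, 2, 0] (max |s|=8)
Stage 1 (ABS): |8|=8, |7|=7, |2|=2, |0|=0 -> [8, 7, 2, 0] (max |s|=8)
Stage 2 (AMPLIFY 2): 8*2=16, 7*2=14, 2*2=4, 0*2=0 -> [16, 14, 4, 0] (max |s|=16)
Stage 3 (CLIP -15 18): clip(16,-15,18)=16, clip(14,-15,18)=14, clip(4,-15,18)=4, clip(0,-15,18)=0 -> [16, 14, 4, 0] (max |s|=16)
Overall max amplitude: 16

Answer: 16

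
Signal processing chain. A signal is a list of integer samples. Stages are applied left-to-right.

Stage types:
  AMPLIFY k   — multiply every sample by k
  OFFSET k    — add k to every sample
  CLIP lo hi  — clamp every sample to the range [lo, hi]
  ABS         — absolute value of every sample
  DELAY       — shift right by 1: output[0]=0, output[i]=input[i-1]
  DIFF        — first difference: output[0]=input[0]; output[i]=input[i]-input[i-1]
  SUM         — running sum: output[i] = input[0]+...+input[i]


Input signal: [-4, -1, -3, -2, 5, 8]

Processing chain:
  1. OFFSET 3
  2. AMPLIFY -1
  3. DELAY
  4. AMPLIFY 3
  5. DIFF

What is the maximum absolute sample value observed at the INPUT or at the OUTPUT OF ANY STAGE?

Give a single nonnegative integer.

Input: [-4, -1, -3, -2, 5, 8] (max |s|=8)
Stage 1 (OFFSET 3): -4+3=-1, -1+3=2, -3+3=0, -2+3=1, 5+3=8, 8+3=11 -> [-1, 2, 0, 1, 8, 11] (max |s|=11)
Stage 2 (AMPLIFY -1): -1*-1=1, 2*-1=-2, 0*-1=0, 1*-1=-1, 8*-1=-8, 11*-1=-11 -> [1, -2, 0, -1, -8, -11] (max |s|=11)
Stage 3 (DELAY): [0, 1, -2, 0, -1, -8] = [0, 1, -2, 0, -1, -8] -> [0, 1, -2, 0, -1, -8] (max |s|=8)
Stage 4 (AMPLIFY 3): 0*3=0, 1*3=3, -2*3=-6, 0*3=0, -1*3=-3, -8*3=-24 -> [0, 3, -6, 0, -3, -24] (max |s|=24)
Stage 5 (DIFF): s[0]=0, 3-0=3, -6-3=-9, 0--6=6, -3-0=-3, -24--3=-21 -> [0, 3, -9, 6, -3, -21] (max |s|=21)
Overall max amplitude: 24

Answer: 24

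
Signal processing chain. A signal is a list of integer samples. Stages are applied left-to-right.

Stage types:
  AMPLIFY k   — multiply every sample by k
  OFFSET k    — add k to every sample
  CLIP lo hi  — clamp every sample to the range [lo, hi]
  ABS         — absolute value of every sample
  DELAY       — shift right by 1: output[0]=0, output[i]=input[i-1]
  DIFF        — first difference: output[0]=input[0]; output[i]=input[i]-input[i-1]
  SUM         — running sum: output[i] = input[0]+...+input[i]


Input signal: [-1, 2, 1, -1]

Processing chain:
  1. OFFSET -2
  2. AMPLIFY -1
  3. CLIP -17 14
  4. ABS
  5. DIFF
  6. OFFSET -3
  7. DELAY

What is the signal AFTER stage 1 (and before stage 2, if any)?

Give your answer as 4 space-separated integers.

Answer: -3 0 -1 -3

Derivation:
Input: [-1, 2, 1, -1]
Stage 1 (OFFSET -2): -1+-2=-3, 2+-2=0, 1+-2=-1, -1+-2=-3 -> [-3, 0, -1, -3]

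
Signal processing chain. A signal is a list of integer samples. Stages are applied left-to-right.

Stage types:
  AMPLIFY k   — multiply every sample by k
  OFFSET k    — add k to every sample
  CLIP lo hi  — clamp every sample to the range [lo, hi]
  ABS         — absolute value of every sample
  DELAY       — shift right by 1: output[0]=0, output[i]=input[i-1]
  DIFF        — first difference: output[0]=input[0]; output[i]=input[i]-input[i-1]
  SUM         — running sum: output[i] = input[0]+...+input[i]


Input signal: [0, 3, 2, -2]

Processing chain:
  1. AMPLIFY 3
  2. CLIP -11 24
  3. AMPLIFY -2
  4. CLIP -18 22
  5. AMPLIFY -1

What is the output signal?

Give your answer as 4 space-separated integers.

Answer: 0 18 12 -12

Derivation:
Input: [0, 3, 2, -2]
Stage 1 (AMPLIFY 3): 0*3=0, 3*3=9, 2*3=6, -2*3=-6 -> [0, 9, 6, -6]
Stage 2 (CLIP -11 24): clip(0,-11,24)=0, clip(9,-11,24)=9, clip(6,-11,24)=6, clip(-6,-11,24)=-6 -> [0, 9, 6, -6]
Stage 3 (AMPLIFY -2): 0*-2=0, 9*-2=-18, 6*-2=-12, -6*-2=12 -> [0, -18, -12, 12]
Stage 4 (CLIP -18 22): clip(0,-18,22)=0, clip(-18,-18,22)=-18, clip(-12,-18,22)=-12, clip(12,-18,22)=12 -> [0, -18, -12, 12]
Stage 5 (AMPLIFY -1): 0*-1=0, -18*-1=18, -12*-1=12, 12*-1=-12 -> [0, 18, 12, -12]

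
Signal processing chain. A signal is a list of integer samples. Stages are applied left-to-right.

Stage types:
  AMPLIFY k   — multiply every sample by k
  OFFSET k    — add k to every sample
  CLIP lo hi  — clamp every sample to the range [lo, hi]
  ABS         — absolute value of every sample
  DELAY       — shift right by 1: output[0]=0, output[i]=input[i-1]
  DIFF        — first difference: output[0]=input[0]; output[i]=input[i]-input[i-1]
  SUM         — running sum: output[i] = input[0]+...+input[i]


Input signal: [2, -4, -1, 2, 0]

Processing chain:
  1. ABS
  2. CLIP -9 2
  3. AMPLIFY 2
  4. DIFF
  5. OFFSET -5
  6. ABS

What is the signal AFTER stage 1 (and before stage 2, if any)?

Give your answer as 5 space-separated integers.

Input: [2, -4, -1, 2, 0]
Stage 1 (ABS): |2|=2, |-4|=4, |-1|=1, |2|=2, |0|=0 -> [2, 4, 1, 2, 0]

Answer: 2 4 1 2 0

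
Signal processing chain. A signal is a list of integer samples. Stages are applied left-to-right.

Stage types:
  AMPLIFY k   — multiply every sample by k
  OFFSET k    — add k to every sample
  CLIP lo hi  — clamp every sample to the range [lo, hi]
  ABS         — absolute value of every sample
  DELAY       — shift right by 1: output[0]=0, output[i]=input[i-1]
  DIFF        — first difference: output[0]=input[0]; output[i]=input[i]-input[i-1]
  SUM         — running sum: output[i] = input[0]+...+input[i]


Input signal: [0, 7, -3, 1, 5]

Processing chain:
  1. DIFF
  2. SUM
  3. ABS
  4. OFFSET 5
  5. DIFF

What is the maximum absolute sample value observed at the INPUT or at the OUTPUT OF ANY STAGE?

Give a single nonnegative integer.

Answer: 12

Derivation:
Input: [0, 7, -3, 1, 5] (max |s|=7)
Stage 1 (DIFF): s[0]=0, 7-0=7, -3-7=-10, 1--3=4, 5-1=4 -> [0, 7, -10, 4, 4] (max |s|=10)
Stage 2 (SUM): sum[0..0]=0, sum[0..1]=7, sum[0..2]=-3, sum[0..3]=1, sum[0..4]=5 -> [0, 7, -3, 1, 5] (max |s|=7)
Stage 3 (ABS): |0|=0, |7|=7, |-3|=3, |1|=1, |5|=5 -> [0, 7, 3, 1, 5] (max |s|=7)
Stage 4 (OFFSET 5): 0+5=5, 7+5=12, 3+5=8, 1+5=6, 5+5=10 -> [5, 12, 8, 6, 10] (max |s|=12)
Stage 5 (DIFF): s[0]=5, 12-5=7, 8-12=-4, 6-8=-2, 10-6=4 -> [5, 7, -4, -2, 4] (max |s|=7)
Overall max amplitude: 12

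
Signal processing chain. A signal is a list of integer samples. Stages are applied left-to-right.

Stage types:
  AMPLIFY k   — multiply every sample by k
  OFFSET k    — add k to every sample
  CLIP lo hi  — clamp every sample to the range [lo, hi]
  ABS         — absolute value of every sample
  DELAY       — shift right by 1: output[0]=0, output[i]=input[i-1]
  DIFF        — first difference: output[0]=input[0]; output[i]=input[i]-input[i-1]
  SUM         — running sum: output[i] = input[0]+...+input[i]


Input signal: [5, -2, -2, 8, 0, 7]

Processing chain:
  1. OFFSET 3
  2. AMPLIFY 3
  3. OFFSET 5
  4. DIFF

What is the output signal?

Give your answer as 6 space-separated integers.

Input: [5, -2, -2, 8, 0, 7]
Stage 1 (OFFSET 3): 5+3=8, -2+3=1, -2+3=1, 8+3=11, 0+3=3, 7+3=10 -> [8, 1, 1, 11, 3, 10]
Stage 2 (AMPLIFY 3): 8*3=24, 1*3=3, 1*3=3, 11*3=33, 3*3=9, 10*3=30 -> [24, 3, 3, 33, 9, 30]
Stage 3 (OFFSET 5): 24+5=29, 3+5=8, 3+5=8, 33+5=38, 9+5=14, 30+5=35 -> [29, 8, 8, 38, 14, 35]
Stage 4 (DIFF): s[0]=29, 8-29=-21, 8-8=0, 38-8=30, 14-38=-24, 35-14=21 -> [29, -21, 0, 30, -24, 21]

Answer: 29 -21 0 30 -24 21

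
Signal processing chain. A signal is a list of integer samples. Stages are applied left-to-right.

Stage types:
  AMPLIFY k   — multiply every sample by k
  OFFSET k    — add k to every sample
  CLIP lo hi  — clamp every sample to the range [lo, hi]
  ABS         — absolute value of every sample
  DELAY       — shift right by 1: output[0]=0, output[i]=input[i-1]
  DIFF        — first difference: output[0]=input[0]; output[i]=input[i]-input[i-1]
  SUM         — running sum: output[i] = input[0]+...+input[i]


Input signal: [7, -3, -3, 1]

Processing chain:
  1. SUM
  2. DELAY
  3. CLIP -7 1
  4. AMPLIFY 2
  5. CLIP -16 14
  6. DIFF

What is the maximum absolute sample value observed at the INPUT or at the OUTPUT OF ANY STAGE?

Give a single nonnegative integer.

Answer: 7

Derivation:
Input: [7, -3, -3, 1] (max |s|=7)
Stage 1 (SUM): sum[0..0]=7, sum[0..1]=4, sum[0..2]=1, sum[0..3]=2 -> [7, 4, 1, 2] (max |s|=7)
Stage 2 (DELAY): [0, 7, 4, 1] = [0, 7, 4, 1] -> [0, 7, 4, 1] (max |s|=7)
Stage 3 (CLIP -7 1): clip(0,-7,1)=0, clip(7,-7,1)=1, clip(4,-7,1)=1, clip(1,-7,1)=1 -> [0, 1, 1, 1] (max |s|=1)
Stage 4 (AMPLIFY 2): 0*2=0, 1*2=2, 1*2=2, 1*2=2 -> [0, 2, 2, 2] (max |s|=2)
Stage 5 (CLIP -16 14): clip(0,-16,14)=0, clip(2,-16,14)=2, clip(2,-16,14)=2, clip(2,-16,14)=2 -> [0, 2, 2, 2] (max |s|=2)
Stage 6 (DIFF): s[0]=0, 2-0=2, 2-2=0, 2-2=0 -> [0, 2, 0, 0] (max |s|=2)
Overall max amplitude: 7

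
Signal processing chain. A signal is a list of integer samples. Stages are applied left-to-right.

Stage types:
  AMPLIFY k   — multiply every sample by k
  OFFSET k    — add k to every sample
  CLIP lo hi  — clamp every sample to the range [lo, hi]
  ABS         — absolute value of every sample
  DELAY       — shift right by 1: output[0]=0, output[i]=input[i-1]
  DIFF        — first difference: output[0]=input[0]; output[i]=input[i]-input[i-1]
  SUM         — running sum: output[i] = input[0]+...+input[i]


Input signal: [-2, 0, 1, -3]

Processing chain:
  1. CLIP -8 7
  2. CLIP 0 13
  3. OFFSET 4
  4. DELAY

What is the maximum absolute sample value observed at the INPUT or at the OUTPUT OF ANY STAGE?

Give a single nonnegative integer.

Answer: 5

Derivation:
Input: [-2, 0, 1, -3] (max |s|=3)
Stage 1 (CLIP -8 7): clip(-2,-8,7)=-2, clip(0,-8,7)=0, clip(1,-8,7)=1, clip(-3,-8,7)=-3 -> [-2, 0, 1, -3] (max |s|=3)
Stage 2 (CLIP 0 13): clip(-2,0,13)=0, clip(0,0,13)=0, clip(1,0,13)=1, clip(-3,0,13)=0 -> [0, 0, 1, 0] (max |s|=1)
Stage 3 (OFFSET 4): 0+4=4, 0+4=4, 1+4=5, 0+4=4 -> [4, 4, 5, 4] (max |s|=5)
Stage 4 (DELAY): [0, 4, 4, 5] = [0, 4, 4, 5] -> [0, 4, 4, 5] (max |s|=5)
Overall max amplitude: 5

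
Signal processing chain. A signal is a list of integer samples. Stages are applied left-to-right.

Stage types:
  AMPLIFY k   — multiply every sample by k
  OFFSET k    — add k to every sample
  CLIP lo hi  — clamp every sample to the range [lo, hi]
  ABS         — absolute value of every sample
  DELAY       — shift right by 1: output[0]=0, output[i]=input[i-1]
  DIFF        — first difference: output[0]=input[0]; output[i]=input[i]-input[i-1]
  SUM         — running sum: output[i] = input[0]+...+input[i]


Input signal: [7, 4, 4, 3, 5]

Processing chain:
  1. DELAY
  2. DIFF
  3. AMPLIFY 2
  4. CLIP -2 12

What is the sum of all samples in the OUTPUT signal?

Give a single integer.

Input: [7, 4, 4, 3, 5]
Stage 1 (DELAY): [0, 7, 4, 4, 3] = [0, 7, 4, 4, 3] -> [0, 7, 4, 4, 3]
Stage 2 (DIFF): s[0]=0, 7-0=7, 4-7=-3, 4-4=0, 3-4=-1 -> [0, 7, -3, 0, -1]
Stage 3 (AMPLIFY 2): 0*2=0, 7*2=14, -3*2=-6, 0*2=0, -1*2=-2 -> [0, 14, -6, 0, -2]
Stage 4 (CLIP -2 12): clip(0,-2,12)=0, clip(14,-2,12)=12, clip(-6,-2,12)=-2, clip(0,-2,12)=0, clip(-2,-2,12)=-2 -> [0, 12, -2, 0, -2]
Output sum: 8

Answer: 8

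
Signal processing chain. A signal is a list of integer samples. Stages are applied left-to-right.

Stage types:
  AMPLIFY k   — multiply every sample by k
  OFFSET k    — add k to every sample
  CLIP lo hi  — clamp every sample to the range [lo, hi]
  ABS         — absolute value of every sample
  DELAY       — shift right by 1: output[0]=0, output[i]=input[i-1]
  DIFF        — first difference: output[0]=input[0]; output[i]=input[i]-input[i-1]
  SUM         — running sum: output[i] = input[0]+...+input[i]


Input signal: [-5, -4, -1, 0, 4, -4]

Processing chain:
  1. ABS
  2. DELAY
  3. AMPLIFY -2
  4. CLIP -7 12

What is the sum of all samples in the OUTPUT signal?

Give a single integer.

Answer: -23

Derivation:
Input: [-5, -4, -1, 0, 4, -4]
Stage 1 (ABS): |-5|=5, |-4|=4, |-1|=1, |0|=0, |4|=4, |-4|=4 -> [5, 4, 1, 0, 4, 4]
Stage 2 (DELAY): [0, 5, 4, 1, 0, 4] = [0, 5, 4, 1, 0, 4] -> [0, 5, 4, 1, 0, 4]
Stage 3 (AMPLIFY -2): 0*-2=0, 5*-2=-10, 4*-2=-8, 1*-2=-2, 0*-2=0, 4*-2=-8 -> [0, -10, -8, -2, 0, -8]
Stage 4 (CLIP -7 12): clip(0,-7,12)=0, clip(-10,-7,12)=-7, clip(-8,-7,12)=-7, clip(-2,-7,12)=-2, clip(0,-7,12)=0, clip(-8,-7,12)=-7 -> [0, -7, -7, -2, 0, -7]
Output sum: -23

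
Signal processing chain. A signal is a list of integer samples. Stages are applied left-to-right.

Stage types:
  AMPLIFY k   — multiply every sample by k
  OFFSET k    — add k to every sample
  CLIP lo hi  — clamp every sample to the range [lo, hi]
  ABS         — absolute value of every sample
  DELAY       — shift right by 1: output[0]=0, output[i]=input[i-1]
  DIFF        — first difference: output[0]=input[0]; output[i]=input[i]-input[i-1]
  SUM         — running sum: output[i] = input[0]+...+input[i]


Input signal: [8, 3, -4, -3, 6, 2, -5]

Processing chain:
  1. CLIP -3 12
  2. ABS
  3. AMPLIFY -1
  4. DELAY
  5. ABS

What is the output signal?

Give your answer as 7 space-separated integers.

Input: [8, 3, -4, -3, 6, 2, -5]
Stage 1 (CLIP -3 12): clip(8,-3,12)=8, clip(3,-3,12)=3, clip(-4,-3,12)=-3, clip(-3,-3,12)=-3, clip(6,-3,12)=6, clip(2,-3,12)=2, clip(-5,-3,12)=-3 -> [8, 3, -3, -3, 6, 2, -3]
Stage 2 (ABS): |8|=8, |3|=3, |-3|=3, |-3|=3, |6|=6, |2|=2, |-3|=3 -> [8, 3, 3, 3, 6, 2, 3]
Stage 3 (AMPLIFY -1): 8*-1=-8, 3*-1=-3, 3*-1=-3, 3*-1=-3, 6*-1=-6, 2*-1=-2, 3*-1=-3 -> [-8, -3, -3, -3, -6, -2, -3]
Stage 4 (DELAY): [0, -8, -3, -3, -3, -6, -2] = [0, -8, -3, -3, -3, -6, -2] -> [0, -8, -3, -3, -3, -6, -2]
Stage 5 (ABS): |0|=0, |-8|=8, |-3|=3, |-3|=3, |-3|=3, |-6|=6, |-2|=2 -> [0, 8, 3, 3, 3, 6, 2]

Answer: 0 8 3 3 3 6 2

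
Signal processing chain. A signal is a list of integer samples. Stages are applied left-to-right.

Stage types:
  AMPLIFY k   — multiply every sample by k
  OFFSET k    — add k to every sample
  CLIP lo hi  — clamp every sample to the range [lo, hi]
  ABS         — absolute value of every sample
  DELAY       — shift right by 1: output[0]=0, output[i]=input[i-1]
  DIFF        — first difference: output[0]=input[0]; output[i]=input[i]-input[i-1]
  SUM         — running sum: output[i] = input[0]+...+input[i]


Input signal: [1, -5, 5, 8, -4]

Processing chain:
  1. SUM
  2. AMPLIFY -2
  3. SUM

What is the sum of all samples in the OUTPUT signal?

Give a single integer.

Input: [1, -5, 5, 8, -4]
Stage 1 (SUM): sum[0..0]=1, sum[0..1]=-4, sum[0..2]=1, sum[0..3]=9, sum[0..4]=5 -> [1, -4, 1, 9, 5]
Stage 2 (AMPLIFY -2): 1*-2=-2, -4*-2=8, 1*-2=-2, 9*-2=-18, 5*-2=-10 -> [-2, 8, -2, -18, -10]
Stage 3 (SUM): sum[0..0]=-2, sum[0..1]=6, sum[0..2]=4, sum[0..3]=-14, sum[0..4]=-24 -> [-2, 6, 4, -14, -24]
Output sum: -30

Answer: -30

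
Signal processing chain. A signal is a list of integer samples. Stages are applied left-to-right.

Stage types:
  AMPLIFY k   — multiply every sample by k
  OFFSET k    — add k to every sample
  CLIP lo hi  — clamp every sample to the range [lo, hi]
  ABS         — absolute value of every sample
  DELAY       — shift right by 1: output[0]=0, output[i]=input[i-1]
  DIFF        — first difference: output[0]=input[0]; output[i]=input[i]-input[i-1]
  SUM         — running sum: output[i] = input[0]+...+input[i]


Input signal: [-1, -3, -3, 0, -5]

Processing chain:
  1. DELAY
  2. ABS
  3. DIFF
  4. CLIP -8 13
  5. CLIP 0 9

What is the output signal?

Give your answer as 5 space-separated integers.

Answer: 0 1 2 0 0

Derivation:
Input: [-1, -3, -3, 0, -5]
Stage 1 (DELAY): [0, -1, -3, -3, 0] = [0, -1, -3, -3, 0] -> [0, -1, -3, -3, 0]
Stage 2 (ABS): |0|=0, |-1|=1, |-3|=3, |-3|=3, |0|=0 -> [0, 1, 3, 3, 0]
Stage 3 (DIFF): s[0]=0, 1-0=1, 3-1=2, 3-3=0, 0-3=-3 -> [0, 1, 2, 0, -3]
Stage 4 (CLIP -8 13): clip(0,-8,13)=0, clip(1,-8,13)=1, clip(2,-8,13)=2, clip(0,-8,13)=0, clip(-3,-8,13)=-3 -> [0, 1, 2, 0, -3]
Stage 5 (CLIP 0 9): clip(0,0,9)=0, clip(1,0,9)=1, clip(2,0,9)=2, clip(0,0,9)=0, clip(-3,0,9)=0 -> [0, 1, 2, 0, 0]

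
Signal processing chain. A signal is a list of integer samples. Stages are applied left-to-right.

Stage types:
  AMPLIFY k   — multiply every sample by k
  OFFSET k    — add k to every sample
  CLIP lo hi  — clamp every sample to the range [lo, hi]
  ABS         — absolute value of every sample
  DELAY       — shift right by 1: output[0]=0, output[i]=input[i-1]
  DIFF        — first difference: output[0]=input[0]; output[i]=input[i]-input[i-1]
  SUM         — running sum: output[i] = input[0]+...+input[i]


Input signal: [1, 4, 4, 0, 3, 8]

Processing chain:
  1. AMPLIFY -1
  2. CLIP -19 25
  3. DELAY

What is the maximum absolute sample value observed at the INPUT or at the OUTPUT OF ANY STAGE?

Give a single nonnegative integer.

Input: [1, 4, 4, 0, 3, 8] (max |s|=8)
Stage 1 (AMPLIFY -1): 1*-1=-1, 4*-1=-4, 4*-1=-4, 0*-1=0, 3*-1=-3, 8*-1=-8 -> [-1, -4, -4, 0, -3, -8] (max |s|=8)
Stage 2 (CLIP -19 25): clip(-1,-19,25)=-1, clip(-4,-19,25)=-4, clip(-4,-19,25)=-4, clip(0,-19,25)=0, clip(-3,-19,25)=-3, clip(-8,-19,25)=-8 -> [-1, -4, -4, 0, -3, -8] (max |s|=8)
Stage 3 (DELAY): [0, -1, -4, -4, 0, -3] = [0, -1, -4, -4, 0, -3] -> [0, -1, -4, -4, 0, -3] (max |s|=4)
Overall max amplitude: 8

Answer: 8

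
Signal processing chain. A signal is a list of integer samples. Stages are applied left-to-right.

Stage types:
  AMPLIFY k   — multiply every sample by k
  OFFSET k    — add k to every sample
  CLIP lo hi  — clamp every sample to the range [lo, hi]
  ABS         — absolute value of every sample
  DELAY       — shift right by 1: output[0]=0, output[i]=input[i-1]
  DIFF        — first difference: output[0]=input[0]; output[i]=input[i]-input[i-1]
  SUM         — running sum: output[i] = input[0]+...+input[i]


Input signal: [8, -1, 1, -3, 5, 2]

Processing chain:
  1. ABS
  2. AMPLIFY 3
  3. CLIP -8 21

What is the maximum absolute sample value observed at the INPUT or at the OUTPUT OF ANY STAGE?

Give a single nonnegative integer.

Answer: 24

Derivation:
Input: [8, -1, 1, -3, 5, 2] (max |s|=8)
Stage 1 (ABS): |8|=8, |-1|=1, |1|=1, |-3|=3, |5|=5, |2|=2 -> [8, 1, 1, 3, 5, 2] (max |s|=8)
Stage 2 (AMPLIFY 3): 8*3=24, 1*3=3, 1*3=3, 3*3=9, 5*3=15, 2*3=6 -> [24, 3, 3, 9, 15, 6] (max |s|=24)
Stage 3 (CLIP -8 21): clip(24,-8,21)=21, clip(3,-8,21)=3, clip(3,-8,21)=3, clip(9,-8,21)=9, clip(15,-8,21)=15, clip(6,-8,21)=6 -> [21, 3, 3, 9, 15, 6] (max |s|=21)
Overall max amplitude: 24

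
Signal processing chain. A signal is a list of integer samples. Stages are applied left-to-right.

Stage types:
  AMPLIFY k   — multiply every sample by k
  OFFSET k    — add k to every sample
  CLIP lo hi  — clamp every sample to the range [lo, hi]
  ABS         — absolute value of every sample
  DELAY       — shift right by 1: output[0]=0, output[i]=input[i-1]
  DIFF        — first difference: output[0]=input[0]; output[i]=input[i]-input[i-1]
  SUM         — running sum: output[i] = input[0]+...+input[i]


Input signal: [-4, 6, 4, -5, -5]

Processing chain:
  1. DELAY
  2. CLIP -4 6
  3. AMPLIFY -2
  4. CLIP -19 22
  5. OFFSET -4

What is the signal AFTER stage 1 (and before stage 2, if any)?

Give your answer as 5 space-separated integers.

Answer: 0 -4 6 4 -5

Derivation:
Input: [-4, 6, 4, -5, -5]
Stage 1 (DELAY): [0, -4, 6, 4, -5] = [0, -4, 6, 4, -5] -> [0, -4, 6, 4, -5]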